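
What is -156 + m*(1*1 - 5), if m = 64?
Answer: -412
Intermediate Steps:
-156 + m*(1*1 - 5) = -156 + 64*(1*1 - 5) = -156 + 64*(1 - 5) = -156 + 64*(-4) = -156 - 256 = -412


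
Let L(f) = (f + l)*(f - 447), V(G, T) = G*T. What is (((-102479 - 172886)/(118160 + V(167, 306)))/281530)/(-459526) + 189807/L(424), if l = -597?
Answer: 831259186728925002371/17426018555656644088 ≈ 47.702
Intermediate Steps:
L(f) = (-597 + f)*(-447 + f) (L(f) = (f - 597)*(f - 447) = (-597 + f)*(-447 + f))
(((-102479 - 172886)/(118160 + V(167, 306)))/281530)/(-459526) + 189807/L(424) = (((-102479 - 172886)/(118160 + 167*306))/281530)/(-459526) + 189807/(266859 + 424² - 1044*424) = (-275365/(118160 + 51102)*(1/281530))*(-1/459526) + 189807/(266859 + 179776 - 442656) = (-275365/169262*(1/281530))*(-1/459526) + 189807/3979 = (-275365*1/169262*(1/281530))*(-1/459526) + 189807*(1/3979) = -275365/169262*1/281530*(-1/459526) + 189807/3979 = -55073/9530466172*(-1/459526) + 189807/3979 = 55073/4379496998154472 + 189807/3979 = 831259186728925002371/17426018555656644088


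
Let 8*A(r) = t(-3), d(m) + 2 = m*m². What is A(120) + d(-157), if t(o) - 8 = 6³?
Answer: -3869867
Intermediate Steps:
t(o) = 224 (t(o) = 8 + 6³ = 8 + 216 = 224)
d(m) = -2 + m³ (d(m) = -2 + m*m² = -2 + m³)
A(r) = 28 (A(r) = (⅛)*224 = 28)
A(120) + d(-157) = 28 + (-2 + (-157)³) = 28 + (-2 - 3869893) = 28 - 3869895 = -3869867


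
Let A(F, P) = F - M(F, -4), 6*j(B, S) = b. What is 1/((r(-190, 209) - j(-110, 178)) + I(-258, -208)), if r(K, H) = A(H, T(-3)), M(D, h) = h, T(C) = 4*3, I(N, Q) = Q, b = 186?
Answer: -1/26 ≈ -0.038462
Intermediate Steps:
j(B, S) = 31 (j(B, S) = (1/6)*186 = 31)
T(C) = 12
A(F, P) = 4 + F (A(F, P) = F - 1*(-4) = F + 4 = 4 + F)
r(K, H) = 4 + H
1/((r(-190, 209) - j(-110, 178)) + I(-258, -208)) = 1/(((4 + 209) - 1*31) - 208) = 1/((213 - 31) - 208) = 1/(182 - 208) = 1/(-26) = -1/26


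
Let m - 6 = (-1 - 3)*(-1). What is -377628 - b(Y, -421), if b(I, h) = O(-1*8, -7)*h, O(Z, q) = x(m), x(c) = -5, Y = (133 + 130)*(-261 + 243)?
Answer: -379733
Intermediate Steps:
m = 10 (m = 6 + (-1 - 3)*(-1) = 6 - 4*(-1) = 6 + 4 = 10)
Y = -4734 (Y = 263*(-18) = -4734)
O(Z, q) = -5
b(I, h) = -5*h
-377628 - b(Y, -421) = -377628 - (-5)*(-421) = -377628 - 1*2105 = -377628 - 2105 = -379733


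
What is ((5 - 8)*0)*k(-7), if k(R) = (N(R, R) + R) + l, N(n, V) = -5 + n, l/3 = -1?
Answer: 0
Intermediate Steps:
l = -3 (l = 3*(-1) = -3)
k(R) = -8 + 2*R (k(R) = ((-5 + R) + R) - 3 = (-5 + 2*R) - 3 = -8 + 2*R)
((5 - 8)*0)*k(-7) = ((5 - 8)*0)*(-8 + 2*(-7)) = (-3*0)*(-8 - 14) = 0*(-22) = 0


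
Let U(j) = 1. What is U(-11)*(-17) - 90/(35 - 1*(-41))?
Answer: -691/38 ≈ -18.184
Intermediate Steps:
U(-11)*(-17) - 90/(35 - 1*(-41)) = 1*(-17) - 90/(35 - 1*(-41)) = -17 - 90/(35 + 41) = -17 - 90/76 = -17 - 90*1/76 = -17 - 45/38 = -691/38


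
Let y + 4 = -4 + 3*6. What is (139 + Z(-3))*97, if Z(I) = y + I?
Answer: 14162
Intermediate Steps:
y = 10 (y = -4 + (-4 + 3*6) = -4 + (-4 + 18) = -4 + 14 = 10)
Z(I) = 10 + I
(139 + Z(-3))*97 = (139 + (10 - 3))*97 = (139 + 7)*97 = 146*97 = 14162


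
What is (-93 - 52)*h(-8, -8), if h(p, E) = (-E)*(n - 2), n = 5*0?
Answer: 2320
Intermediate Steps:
n = 0
h(p, E) = 2*E (h(p, E) = (-E)*(0 - 2) = -E*(-2) = 2*E)
(-93 - 52)*h(-8, -8) = (-93 - 52)*(2*(-8)) = -145*(-16) = 2320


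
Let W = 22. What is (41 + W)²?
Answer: 3969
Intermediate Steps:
(41 + W)² = (41 + 22)² = 63² = 3969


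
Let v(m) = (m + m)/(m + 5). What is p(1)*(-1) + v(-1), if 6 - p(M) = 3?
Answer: -7/2 ≈ -3.5000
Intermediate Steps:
p(M) = 3 (p(M) = 6 - 1*3 = 6 - 3 = 3)
v(m) = 2*m/(5 + m) (v(m) = (2*m)/(5 + m) = 2*m/(5 + m))
p(1)*(-1) + v(-1) = 3*(-1) + 2*(-1)/(5 - 1) = -3 + 2*(-1)/4 = -3 + 2*(-1)*(1/4) = -3 - 1/2 = -7/2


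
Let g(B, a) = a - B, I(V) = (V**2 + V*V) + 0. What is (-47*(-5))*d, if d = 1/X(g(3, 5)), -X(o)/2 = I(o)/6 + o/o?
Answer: -705/14 ≈ -50.357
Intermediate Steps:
I(V) = 2*V**2 (I(V) = (V**2 + V**2) + 0 = 2*V**2 + 0 = 2*V**2)
X(o) = -2 - 2*o**2/3 (X(o) = -2*((2*o**2)/6 + o/o) = -2*((2*o**2)*(1/6) + 1) = -2*(o**2/3 + 1) = -2*(1 + o**2/3) = -2 - 2*o**2/3)
d = -3/14 (d = 1/(-2 - 2*(5 - 1*3)**2/3) = 1/(-2 - 2*(5 - 3)**2/3) = 1/(-2 - 2/3*2**2) = 1/(-2 - 2/3*4) = 1/(-2 - 8/3) = 1/(-14/3) = -3/14 ≈ -0.21429)
(-47*(-5))*d = -47*(-5)*(-3/14) = 235*(-3/14) = -705/14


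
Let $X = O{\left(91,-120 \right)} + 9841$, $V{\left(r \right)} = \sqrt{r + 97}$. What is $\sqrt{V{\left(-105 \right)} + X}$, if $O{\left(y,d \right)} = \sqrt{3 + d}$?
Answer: $\sqrt{9841 + 2 i \sqrt{2} + 3 i \sqrt{13}} \approx 99.202 + 0.0688 i$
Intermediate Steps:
$V{\left(r \right)} = \sqrt{97 + r}$
$X = 9841 + 3 i \sqrt{13}$ ($X = \sqrt{3 - 120} + 9841 = \sqrt{-117} + 9841 = 3 i \sqrt{13} + 9841 = 9841 + 3 i \sqrt{13} \approx 9841.0 + 10.817 i$)
$\sqrt{V{\left(-105 \right)} + X} = \sqrt{\sqrt{97 - 105} + \left(9841 + 3 i \sqrt{13}\right)} = \sqrt{\sqrt{-8} + \left(9841 + 3 i \sqrt{13}\right)} = \sqrt{2 i \sqrt{2} + \left(9841 + 3 i \sqrt{13}\right)} = \sqrt{9841 + 2 i \sqrt{2} + 3 i \sqrt{13}}$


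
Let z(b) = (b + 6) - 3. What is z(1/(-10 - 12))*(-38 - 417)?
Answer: -29575/22 ≈ -1344.3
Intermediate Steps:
z(b) = 3 + b (z(b) = (6 + b) - 3 = 3 + b)
z(1/(-10 - 12))*(-38 - 417) = (3 + 1/(-10 - 12))*(-38 - 417) = (3 + 1/(-22))*(-455) = (3 - 1/22)*(-455) = (65/22)*(-455) = -29575/22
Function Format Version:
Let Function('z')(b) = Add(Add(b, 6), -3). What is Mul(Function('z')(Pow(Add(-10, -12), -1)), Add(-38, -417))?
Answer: Rational(-29575, 22) ≈ -1344.3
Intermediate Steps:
Function('z')(b) = Add(3, b) (Function('z')(b) = Add(Add(6, b), -3) = Add(3, b))
Mul(Function('z')(Pow(Add(-10, -12), -1)), Add(-38, -417)) = Mul(Add(3, Pow(Add(-10, -12), -1)), Add(-38, -417)) = Mul(Add(3, Pow(-22, -1)), -455) = Mul(Add(3, Rational(-1, 22)), -455) = Mul(Rational(65, 22), -455) = Rational(-29575, 22)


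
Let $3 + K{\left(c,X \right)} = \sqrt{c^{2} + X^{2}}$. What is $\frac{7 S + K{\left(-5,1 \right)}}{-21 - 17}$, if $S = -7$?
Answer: $\frac{26}{19} - \frac{\sqrt{26}}{38} \approx 1.2342$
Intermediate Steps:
$K{\left(c,X \right)} = -3 + \sqrt{X^{2} + c^{2}}$ ($K{\left(c,X \right)} = -3 + \sqrt{c^{2} + X^{2}} = -3 + \sqrt{X^{2} + c^{2}}$)
$\frac{7 S + K{\left(-5,1 \right)}}{-21 - 17} = \frac{7 \left(-7\right) - \left(3 - \sqrt{1^{2} + \left(-5\right)^{2}}\right)}{-21 - 17} = \frac{-49 - \left(3 - \sqrt{1 + 25}\right)}{-38} = - \frac{-49 - \left(3 - \sqrt{26}\right)}{38} = - \frac{-52 + \sqrt{26}}{38} = \frac{26}{19} - \frac{\sqrt{26}}{38}$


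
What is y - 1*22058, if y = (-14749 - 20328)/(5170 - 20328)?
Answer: -334320087/15158 ≈ -22056.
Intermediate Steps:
y = 35077/15158 (y = -35077/(-15158) = -35077*(-1/15158) = 35077/15158 ≈ 2.3141)
y - 1*22058 = 35077/15158 - 1*22058 = 35077/15158 - 22058 = -334320087/15158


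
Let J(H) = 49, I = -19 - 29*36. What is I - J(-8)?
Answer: -1112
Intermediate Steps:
I = -1063 (I = -19 - 1044 = -1063)
I - J(-8) = -1063 - 1*49 = -1063 - 49 = -1112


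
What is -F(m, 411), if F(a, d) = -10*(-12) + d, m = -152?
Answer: -531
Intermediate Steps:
F(a, d) = 120 + d
-F(m, 411) = -(120 + 411) = -1*531 = -531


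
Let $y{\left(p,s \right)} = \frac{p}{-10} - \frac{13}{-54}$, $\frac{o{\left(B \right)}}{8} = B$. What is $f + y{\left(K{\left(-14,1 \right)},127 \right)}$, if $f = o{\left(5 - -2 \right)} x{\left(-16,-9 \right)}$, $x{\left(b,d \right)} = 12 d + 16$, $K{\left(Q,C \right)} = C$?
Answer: $- \frac{695501}{135} \approx -5151.9$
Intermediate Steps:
$x{\left(b,d \right)} = 16 + 12 d$
$o{\left(B \right)} = 8 B$
$y{\left(p,s \right)} = \frac{13}{54} - \frac{p}{10}$ ($y{\left(p,s \right)} = p \left(- \frac{1}{10}\right) - - \frac{13}{54} = - \frac{p}{10} + \frac{13}{54} = \frac{13}{54} - \frac{p}{10}$)
$f = -5152$ ($f = 8 \left(5 - -2\right) \left(16 + 12 \left(-9\right)\right) = 8 \left(5 + 2\right) \left(16 - 108\right) = 8 \cdot 7 \left(-92\right) = 56 \left(-92\right) = -5152$)
$f + y{\left(K{\left(-14,1 \right)},127 \right)} = -5152 + \left(\frac{13}{54} - \frac{1}{10}\right) = -5152 + \frac{19}{135} = - \frac{695501}{135}$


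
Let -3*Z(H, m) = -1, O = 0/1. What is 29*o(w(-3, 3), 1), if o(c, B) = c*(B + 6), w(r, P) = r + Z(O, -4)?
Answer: -1624/3 ≈ -541.33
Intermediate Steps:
O = 0 (O = 0*1 = 0)
Z(H, m) = ⅓ (Z(H, m) = -⅓*(-1) = ⅓)
w(r, P) = ⅓ + r (w(r, P) = r + ⅓ = ⅓ + r)
o(c, B) = c*(6 + B)
29*o(w(-3, 3), 1) = 29*((⅓ - 3)*(6 + 1)) = 29*(-8/3*7) = 29*(-56/3) = -1624/3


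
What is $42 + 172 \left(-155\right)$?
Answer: $-26618$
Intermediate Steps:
$42 + 172 \left(-155\right) = 42 - 26660 = -26618$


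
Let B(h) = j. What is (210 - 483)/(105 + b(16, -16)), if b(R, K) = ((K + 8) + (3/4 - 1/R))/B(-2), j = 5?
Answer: -7280/2761 ≈ -2.6367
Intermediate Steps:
B(h) = 5
b(R, K) = 7/4 - 1/(5*R) + K/5 (b(R, K) = ((K + 8) + (3/4 - 1/R))/5 = ((8 + K) + (3*(¼) - 1/R))*(⅕) = ((8 + K) + (¾ - 1/R))*(⅕) = (35/4 + K - 1/R)*(⅕) = 7/4 - 1/(5*R) + K/5)
(210 - 483)/(105 + b(16, -16)) = (210 - 483)/(105 + (1/20)*(-4 + 16*(35 + 4*(-16)))/16) = -273/(105 + (1/20)*(1/16)*(-4 + 16*(35 - 64))) = -273/(105 + (1/20)*(1/16)*(-4 + 16*(-29))) = -273/(105 + (1/20)*(1/16)*(-4 - 464)) = -273/(105 + (1/20)*(1/16)*(-468)) = -273/(105 - 117/80) = -273/8283/80 = -273*80/8283 = -7280/2761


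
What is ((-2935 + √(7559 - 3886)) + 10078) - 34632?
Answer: -27489 + √3673 ≈ -27428.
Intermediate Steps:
((-2935 + √(7559 - 3886)) + 10078) - 34632 = ((-2935 + √3673) + 10078) - 34632 = (7143 + √3673) - 34632 = -27489 + √3673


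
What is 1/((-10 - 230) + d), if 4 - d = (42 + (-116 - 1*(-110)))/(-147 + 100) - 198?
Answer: -47/1750 ≈ -0.026857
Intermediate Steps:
d = 9530/47 (d = 4 - ((42 + (-116 - 1*(-110)))/(-147 + 100) - 198) = 4 - ((42 + (-116 + 110))/(-47) - 198) = 4 - ((42 - 6)*(-1/47) - 198) = 4 - (36*(-1/47) - 198) = 4 - (-36/47 - 198) = 4 - 1*(-9342/47) = 4 + 9342/47 = 9530/47 ≈ 202.77)
1/((-10 - 230) + d) = 1/((-10 - 230) + 9530/47) = 1/(-240 + 9530/47) = 1/(-1750/47) = -47/1750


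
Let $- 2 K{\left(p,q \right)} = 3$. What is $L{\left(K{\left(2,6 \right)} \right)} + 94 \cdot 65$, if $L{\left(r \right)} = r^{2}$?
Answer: $\frac{24449}{4} \approx 6112.3$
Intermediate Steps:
$K{\left(p,q \right)} = - \frac{3}{2}$ ($K{\left(p,q \right)} = \left(- \frac{1}{2}\right) 3 = - \frac{3}{2}$)
$L{\left(K{\left(2,6 \right)} \right)} + 94 \cdot 65 = \left(- \frac{3}{2}\right)^{2} + 94 \cdot 65 = \frac{9}{4} + 6110 = \frac{24449}{4}$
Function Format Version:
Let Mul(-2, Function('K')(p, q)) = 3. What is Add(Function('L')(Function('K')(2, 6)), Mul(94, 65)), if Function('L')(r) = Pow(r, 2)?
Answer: Rational(24449, 4) ≈ 6112.3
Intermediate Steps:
Function('K')(p, q) = Rational(-3, 2) (Function('K')(p, q) = Mul(Rational(-1, 2), 3) = Rational(-3, 2))
Add(Function('L')(Function('K')(2, 6)), Mul(94, 65)) = Add(Pow(Rational(-3, 2), 2), Mul(94, 65)) = Add(Rational(9, 4), 6110) = Rational(24449, 4)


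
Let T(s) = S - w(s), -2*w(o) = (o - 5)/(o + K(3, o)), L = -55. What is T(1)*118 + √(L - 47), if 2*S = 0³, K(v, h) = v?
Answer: -59 + I*√102 ≈ -59.0 + 10.1*I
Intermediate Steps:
w(o) = -(-5 + o)/(2*(3 + o)) (w(o) = -(o - 5)/(2*(o + 3)) = -(-5 + o)/(2*(3 + o)))
S = 0 (S = (½)*0³ = (½)*0 = 0)
T(s) = -(5 - s)/(2*(3 + s)) (T(s) = 0 - (5 - s)/(2*(3 + s)) = -(5 - s)/(2*(3 + s)))
T(1)*118 + √(L - 47) = ((-5 + 1)/(2*(3 + 1)))*118 + √(-55 - 47) = ((½)*(-4)/4)*118 + √(-102) = ((½)*(¼)*(-4))*118 + I*√102 = -½*118 + I*√102 = -59 + I*√102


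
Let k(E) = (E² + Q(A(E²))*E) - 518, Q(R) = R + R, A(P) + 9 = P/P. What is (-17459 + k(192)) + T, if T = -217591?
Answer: -201776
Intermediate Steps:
A(P) = -8 (A(P) = -9 + P/P = -9 + 1 = -8)
Q(R) = 2*R
k(E) = -518 + E² - 16*E (k(E) = (E² + (2*(-8))*E) - 518 = (E² - 16*E) - 518 = -518 + E² - 16*E)
(-17459 + k(192)) + T = (-17459 + (-518 + 192² - 16*192)) - 217591 = (-17459 + (-518 + 36864 - 3072)) - 217591 = (-17459 + 33274) - 217591 = 15815 - 217591 = -201776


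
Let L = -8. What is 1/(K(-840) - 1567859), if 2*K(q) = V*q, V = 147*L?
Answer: -1/1073939 ≈ -9.3115e-7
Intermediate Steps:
V = -1176 (V = 147*(-8) = -1176)
K(q) = -588*q (K(q) = (-1176*q)/2 = -588*q)
1/(K(-840) - 1567859) = 1/(-588*(-840) - 1567859) = 1/(493920 - 1567859) = 1/(-1073939) = -1/1073939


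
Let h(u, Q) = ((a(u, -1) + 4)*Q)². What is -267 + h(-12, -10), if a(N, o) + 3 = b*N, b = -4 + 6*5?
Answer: 9671833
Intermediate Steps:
b = 26 (b = -4 + 30 = 26)
a(N, o) = -3 + 26*N
h(u, Q) = Q²*(1 + 26*u)² (h(u, Q) = (((-3 + 26*u) + 4)*Q)² = ((1 + 26*u)*Q)² = (Q*(1 + 26*u))² = Q²*(1 + 26*u)²)
-267 + h(-12, -10) = -267 + (-10)²*(1 + 26*(-12))² = -267 + 100*(1 - 312)² = -267 + 100*(-311)² = -267 + 100*96721 = -267 + 9672100 = 9671833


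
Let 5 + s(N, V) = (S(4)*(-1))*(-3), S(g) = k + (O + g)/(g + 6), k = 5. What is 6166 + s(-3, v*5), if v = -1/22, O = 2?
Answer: 30889/5 ≈ 6177.8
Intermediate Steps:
v = -1/22 (v = -1*1/22 = -1/22 ≈ -0.045455)
S(g) = 5 + (2 + g)/(6 + g) (S(g) = 5 + (2 + g)/(g + 6) = 5 + (2 + g)/(6 + g))
s(N, V) = 59/5 (s(N, V) = -5 + ((2*(16 + 3*4)/(6 + 4))*(-1))*(-3) = -5 + ((2*(16 + 12)/10)*(-1))*(-3) = -5 + ((2*(⅒)*28)*(-1))*(-3) = -5 + ((28/5)*(-1))*(-3) = -5 - 28/5*(-3) = -5 + 84/5 = 59/5)
6166 + s(-3, v*5) = 6166 + 59/5 = 30889/5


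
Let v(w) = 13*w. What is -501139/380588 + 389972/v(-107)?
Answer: -11470442145/40722916 ≈ -281.67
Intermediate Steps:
-501139/380588 + 389972/v(-107) = -501139/380588 + 389972/((13*(-107))) = -501139*1/380588 + 389972/(-1391) = -501139/380588 + 389972*(-1/1391) = -501139/380588 - 389972/1391 = -11470442145/40722916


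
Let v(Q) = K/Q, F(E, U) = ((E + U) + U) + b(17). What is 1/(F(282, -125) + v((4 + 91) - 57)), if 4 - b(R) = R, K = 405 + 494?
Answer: 38/1621 ≈ 0.023442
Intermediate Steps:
K = 899
b(R) = 4 - R
F(E, U) = -13 + E + 2*U (F(E, U) = ((E + U) + U) + (4 - 1*17) = (E + 2*U) + (4 - 17) = (E + 2*U) - 13 = -13 + E + 2*U)
v(Q) = 899/Q
1/(F(282, -125) + v((4 + 91) - 57)) = 1/((-13 + 282 + 2*(-125)) + 899/((4 + 91) - 57)) = 1/((-13 + 282 - 250) + 899/(95 - 57)) = 1/(19 + 899/38) = 1/(1621/38) = 38/1621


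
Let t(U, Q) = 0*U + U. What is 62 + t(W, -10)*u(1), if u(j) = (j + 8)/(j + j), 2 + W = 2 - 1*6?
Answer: 35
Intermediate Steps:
W = -6 (W = -2 + (2 - 1*6) = -2 + (2 - 6) = -2 - 4 = -6)
t(U, Q) = U (t(U, Q) = 0 + U = U)
u(j) = (8 + j)/(2*j) (u(j) = (8 + j)/((2*j)) = (8 + j)*(1/(2*j)) = (8 + j)/(2*j))
62 + t(W, -10)*u(1) = 62 - 3*(8 + 1)/1 = 62 - 3*9 = 62 - 6*9/2 = 62 - 27 = 35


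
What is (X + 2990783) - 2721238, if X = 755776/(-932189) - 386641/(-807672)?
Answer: 202940976741460037/752902954008 ≈ 2.6954e+5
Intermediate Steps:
X = -249996626323/752902954008 (X = 755776*(-1/932189) - 386641*(-1/807672) = -755776/932189 + 386641/807672 = -249996626323/752902954008 ≈ -0.33204)
(X + 2990783) - 2721238 = (-249996626323/752902954008 + 2990783) - 2721238 = 2251769105500281941/752902954008 - 2721238 = 202940976741460037/752902954008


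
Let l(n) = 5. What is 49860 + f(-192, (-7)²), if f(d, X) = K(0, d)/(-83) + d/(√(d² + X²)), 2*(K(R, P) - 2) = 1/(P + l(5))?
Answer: 18647631/374 - 192*√39265/39265 ≈ 49859.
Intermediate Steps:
K(R, P) = 2 + 1/(2*(5 + P)) (K(R, P) = 2 + 1/(2*(P + 5)) = 2 + 1/(2*(5 + P)))
f(d, X) = d/√(X² + d²) - (21 + 4*d)/(166*(5 + d)) (f(d, X) = ((21 + 4*d)/(2*(5 + d)))/(-83) + d/(√(d² + X²)) = ((21 + 4*d)/(2*(5 + d)))*(-1/83) + d/(√(X² + d²)) = -(21 + 4*d)/(166*(5 + d)) + d/√(X² + d²) = d/√(X² + d²) - (21 + 4*d)/(166*(5 + d)))
49860 + f(-192, (-7)²) = 49860 + (-192*(5 - 192) - √(((-7)²)² + (-192)²)*(21 + 4*(-192))/166)/((5 - 192)*√(((-7)²)² + (-192)²)) = 49860 + (-192*(-187) - √(49² + 36864)*(21 - 768)/166)/((-187)*√(49² + 36864)) = 49860 - (35904 - 1/166*√(2401 + 36864)*(-747))/(187*√(2401 + 36864)) = 49860 - (35904 - 1/166*√39265*(-747))/(187*√39265) = 49860 - √39265/39265*(35904 + 9*√39265/2)/187 = 49860 - √39265*(35904 + 9*√39265/2)/7342555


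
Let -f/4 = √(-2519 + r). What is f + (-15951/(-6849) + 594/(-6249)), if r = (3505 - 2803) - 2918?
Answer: 10623277/4755489 - 4*I*√4735 ≈ 2.2339 - 275.25*I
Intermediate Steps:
r = -2216 (r = 702 - 2918 = -2216)
f = -4*I*√4735 (f = -4*√(-2519 - 2216) = -4*I*√4735 ≈ -275.25*I)
f + (-15951/(-6849) + 594/(-6249)) = -4*I*√4735 + (-15951/(-6849) + 594/(-6249)) = -4*I*√4735 + (-15951*(-1/6849) + 594*(-1/6249)) = -4*I*√4735 + (5317/2283 - 198/2083) = -4*I*√4735 + 10623277/4755489 = 10623277/4755489 - 4*I*√4735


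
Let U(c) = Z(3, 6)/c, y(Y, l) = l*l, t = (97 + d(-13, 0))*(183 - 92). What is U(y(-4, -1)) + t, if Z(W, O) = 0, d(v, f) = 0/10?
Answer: 8827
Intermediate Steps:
d(v, f) = 0 (d(v, f) = 0*(⅒) = 0)
t = 8827 (t = (97 + 0)*(183 - 92) = 97*91 = 8827)
y(Y, l) = l²
U(c) = 0 (U(c) = 0/c = 0)
U(y(-4, -1)) + t = 0 + 8827 = 8827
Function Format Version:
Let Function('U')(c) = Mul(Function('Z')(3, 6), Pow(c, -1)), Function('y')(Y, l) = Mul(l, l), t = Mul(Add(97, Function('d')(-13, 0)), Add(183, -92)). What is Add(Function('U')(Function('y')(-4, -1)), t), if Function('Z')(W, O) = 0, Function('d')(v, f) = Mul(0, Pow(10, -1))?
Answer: 8827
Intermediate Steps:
Function('d')(v, f) = 0 (Function('d')(v, f) = Mul(0, Rational(1, 10)) = 0)
t = 8827 (t = Mul(Add(97, 0), Add(183, -92)) = Mul(97, 91) = 8827)
Function('y')(Y, l) = Pow(l, 2)
Function('U')(c) = 0 (Function('U')(c) = Mul(0, Pow(c, -1)) = 0)
Add(Function('U')(Function('y')(-4, -1)), t) = Add(0, 8827) = 8827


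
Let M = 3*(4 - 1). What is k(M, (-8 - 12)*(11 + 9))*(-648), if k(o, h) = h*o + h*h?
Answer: -101347200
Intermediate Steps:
M = 9 (M = 3*3 = 9)
k(o, h) = h² + h*o (k(o, h) = h*o + h² = h² + h*o)
k(M, (-8 - 12)*(11 + 9))*(-648) = (((-8 - 12)*(11 + 9))*((-8 - 12)*(11 + 9) + 9))*(-648) = ((-20*20)*(-20*20 + 9))*(-648) = -400*(-400 + 9)*(-648) = -400*(-391)*(-648) = 156400*(-648) = -101347200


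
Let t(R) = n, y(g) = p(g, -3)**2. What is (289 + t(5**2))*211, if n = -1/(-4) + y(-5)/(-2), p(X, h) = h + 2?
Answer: 243705/4 ≈ 60926.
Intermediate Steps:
p(X, h) = 2 + h
y(g) = 1 (y(g) = (2 - 3)**2 = (-1)**2 = 1)
n = -1/4 (n = -1/(-4) + 1/(-2) = -1*(-1/4) + 1*(-1/2) = 1/4 - 1/2 = -1/4 ≈ -0.25000)
t(R) = -1/4
(289 + t(5**2))*211 = (289 - 1/4)*211 = (1155/4)*211 = 243705/4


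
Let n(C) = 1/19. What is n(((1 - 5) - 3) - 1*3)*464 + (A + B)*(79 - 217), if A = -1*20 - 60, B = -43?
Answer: 322970/19 ≈ 16998.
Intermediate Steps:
A = -80 (A = -20 - 60 = -80)
n(C) = 1/19
n(((1 - 5) - 3) - 1*3)*464 + (A + B)*(79 - 217) = (1/19)*464 + (-80 - 43)*(79 - 217) = 464/19 - 123*(-138) = 464/19 + 16974 = 322970/19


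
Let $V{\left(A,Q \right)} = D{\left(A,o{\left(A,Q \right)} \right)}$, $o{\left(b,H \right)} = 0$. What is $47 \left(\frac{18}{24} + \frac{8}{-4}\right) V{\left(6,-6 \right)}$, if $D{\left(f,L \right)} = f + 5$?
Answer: $- \frac{2585}{4} \approx -646.25$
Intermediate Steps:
$D{\left(f,L \right)} = 5 + f$
$V{\left(A,Q \right)} = 5 + A$
$47 \left(\frac{18}{24} + \frac{8}{-4}\right) V{\left(6,-6 \right)} = 47 \left(\frac{18}{24} + \frac{8}{-4}\right) \left(5 + 6\right) = 47 \left(18 \cdot \frac{1}{24} + 8 \left(- \frac{1}{4}\right)\right) 11 = 47 \left(\frac{3}{4} - 2\right) 11 = 47 \left(- \frac{5}{4}\right) 11 = \left(- \frac{235}{4}\right) 11 = - \frac{2585}{4}$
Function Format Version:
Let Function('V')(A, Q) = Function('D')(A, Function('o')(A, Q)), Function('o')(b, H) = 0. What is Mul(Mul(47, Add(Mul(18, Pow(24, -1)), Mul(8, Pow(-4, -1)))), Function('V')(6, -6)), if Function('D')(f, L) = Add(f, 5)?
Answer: Rational(-2585, 4) ≈ -646.25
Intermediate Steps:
Function('D')(f, L) = Add(5, f)
Function('V')(A, Q) = Add(5, A)
Mul(Mul(47, Add(Mul(18, Pow(24, -1)), Mul(8, Pow(-4, -1)))), Function('V')(6, -6)) = Mul(Mul(47, Add(Mul(18, Pow(24, -1)), Mul(8, Pow(-4, -1)))), Add(5, 6)) = Mul(Mul(47, Add(Mul(18, Rational(1, 24)), Mul(8, Rational(-1, 4)))), 11) = Mul(Mul(47, Add(Rational(3, 4), -2)), 11) = Mul(Mul(47, Rational(-5, 4)), 11) = Mul(Rational(-235, 4), 11) = Rational(-2585, 4)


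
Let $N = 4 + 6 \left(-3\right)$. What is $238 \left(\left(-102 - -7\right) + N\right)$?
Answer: $-25942$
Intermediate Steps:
$N = -14$ ($N = 4 - 18 = -14$)
$238 \left(\left(-102 - -7\right) + N\right) = 238 \left(\left(-102 - -7\right) - 14\right) = 238 \left(\left(-102 + 7\right) - 14\right) = 238 \left(-95 - 14\right) = 238 \left(-109\right) = -25942$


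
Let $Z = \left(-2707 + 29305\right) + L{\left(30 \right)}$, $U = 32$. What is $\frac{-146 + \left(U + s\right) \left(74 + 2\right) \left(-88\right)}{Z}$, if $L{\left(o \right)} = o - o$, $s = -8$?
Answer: $- \frac{80329}{13299} \approx -6.0402$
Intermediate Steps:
$L{\left(o \right)} = 0$
$Z = 26598$ ($Z = \left(-2707 + 29305\right) + 0 = 26598 + 0 = 26598$)
$\frac{-146 + \left(U + s\right) \left(74 + 2\right) \left(-88\right)}{Z} = \frac{-146 + \left(32 - 8\right) \left(74 + 2\right) \left(-88\right)}{26598} = \left(-146 + 24 \cdot 76 \left(-88\right)\right) \frac{1}{26598} = \left(-146 + 1824 \left(-88\right)\right) \frac{1}{26598} = \left(-146 - 160512\right) \frac{1}{26598} = \left(-160658\right) \frac{1}{26598} = - \frac{80329}{13299}$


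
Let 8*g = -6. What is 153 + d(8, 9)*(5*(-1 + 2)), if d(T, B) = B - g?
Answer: 807/4 ≈ 201.75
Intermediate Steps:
g = -¾ (g = (⅛)*(-6) = -¾ ≈ -0.75000)
d(T, B) = ¾ + B (d(T, B) = B - 1*(-¾) = B + ¾ = ¾ + B)
153 + d(8, 9)*(5*(-1 + 2)) = 153 + (¾ + 9)*(5*(-1 + 2)) = 153 + 39*(5*1)/4 = 153 + (39/4)*5 = 153 + 195/4 = 807/4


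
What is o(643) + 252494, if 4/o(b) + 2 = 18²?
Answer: 40651536/161 ≈ 2.5249e+5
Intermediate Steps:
o(b) = 2/161 (o(b) = 4/(-2 + 18²) = 4/(-2 + 324) = 4/322 = 4*(1/322) = 2/161)
o(643) + 252494 = 2/161 + 252494 = 40651536/161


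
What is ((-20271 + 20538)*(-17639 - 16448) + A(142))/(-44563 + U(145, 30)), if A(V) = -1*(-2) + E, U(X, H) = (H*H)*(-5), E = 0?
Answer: 9101227/49063 ≈ 185.50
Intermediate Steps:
U(X, H) = -5*H² (U(X, H) = H²*(-5) = -5*H²)
A(V) = 2 (A(V) = -1*(-2) + 0 = 2 + 0 = 2)
((-20271 + 20538)*(-17639 - 16448) + A(142))/(-44563 + U(145, 30)) = ((-20271 + 20538)*(-17639 - 16448) + 2)/(-44563 - 5*30²) = (267*(-34087) + 2)/(-44563 - 5*900) = (-9101229 + 2)/(-44563 - 4500) = -9101227/(-49063) = -9101227*(-1/49063) = 9101227/49063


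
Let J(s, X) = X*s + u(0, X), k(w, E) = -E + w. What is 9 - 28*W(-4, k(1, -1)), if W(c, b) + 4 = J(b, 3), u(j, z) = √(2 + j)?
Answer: -47 - 28*√2 ≈ -86.598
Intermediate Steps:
k(w, E) = w - E
J(s, X) = √2 + X*s (J(s, X) = X*s + √(2 + 0) = X*s + √2 = √2 + X*s)
W(c, b) = -4 + √2 + 3*b (W(c, b) = -4 + (√2 + 3*b) = -4 + √2 + 3*b)
9 - 28*W(-4, k(1, -1)) = 9 - 28*(-4 + √2 + 3*(1 - 1*(-1))) = 9 - 28*(-4 + √2 + 3*(1 + 1)) = 9 - 28*(-4 + √2 + 3*2) = 9 - 28*(-4 + √2 + 6) = 9 - 28*(2 + √2) = 9 + (-56 - 28*√2) = -47 - 28*√2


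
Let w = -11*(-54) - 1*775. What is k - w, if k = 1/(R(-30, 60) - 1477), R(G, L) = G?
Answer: 272766/1507 ≈ 181.00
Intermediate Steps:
w = -181 (w = 594 - 775 = -181)
k = -1/1507 (k = 1/(-30 - 1477) = 1/(-1507) = -1/1507 ≈ -0.00066357)
k - w = -1/1507 - 1*(-181) = -1/1507 + 181 = 272766/1507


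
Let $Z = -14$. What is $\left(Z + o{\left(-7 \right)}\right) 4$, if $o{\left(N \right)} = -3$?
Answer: $-68$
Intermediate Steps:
$\left(Z + o{\left(-7 \right)}\right) 4 = \left(-14 - 3\right) 4 = \left(-17\right) 4 = -68$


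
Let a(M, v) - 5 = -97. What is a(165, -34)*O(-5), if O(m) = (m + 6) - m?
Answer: -552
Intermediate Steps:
a(M, v) = -92 (a(M, v) = 5 - 97 = -92)
O(m) = 6 (O(m) = (6 + m) - m = 6)
a(165, -34)*O(-5) = -92*6 = -552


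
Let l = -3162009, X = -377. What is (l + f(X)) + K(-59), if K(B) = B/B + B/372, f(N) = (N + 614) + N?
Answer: -1176319115/372 ≈ -3.1621e+6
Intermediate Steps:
f(N) = 614 + 2*N (f(N) = (614 + N) + N = 614 + 2*N)
K(B) = 1 + B/372 (K(B) = 1 + B*(1/372) = 1 + B/372)
(l + f(X)) + K(-59) = (-3162009 + (614 + 2*(-377))) + (1 + (1/372)*(-59)) = (-3162009 + (614 - 754)) + (1 - 59/372) = (-3162009 - 140) + 313/372 = -3162149 + 313/372 = -1176319115/372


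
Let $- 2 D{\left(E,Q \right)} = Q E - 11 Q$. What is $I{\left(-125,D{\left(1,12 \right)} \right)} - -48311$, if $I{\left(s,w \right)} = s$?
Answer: $48186$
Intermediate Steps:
$D{\left(E,Q \right)} = \frac{11 Q}{2} - \frac{E Q}{2}$ ($D{\left(E,Q \right)} = - \frac{Q E - 11 Q}{2} = - \frac{E Q - 11 Q}{2} = - \frac{- 11 Q + E Q}{2} = \frac{11 Q}{2} - \frac{E Q}{2}$)
$I{\left(-125,D{\left(1,12 \right)} \right)} - -48311 = -125 - -48311 = -125 + 48311 = 48186$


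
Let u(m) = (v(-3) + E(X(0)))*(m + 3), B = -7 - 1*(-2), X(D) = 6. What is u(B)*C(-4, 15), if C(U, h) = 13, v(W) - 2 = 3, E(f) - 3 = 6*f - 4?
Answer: -1040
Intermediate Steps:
E(f) = -1 + 6*f (E(f) = 3 + (6*f - 4) = 3 + (-4 + 6*f) = -1 + 6*f)
v(W) = 5 (v(W) = 2 + 3 = 5)
B = -5 (B = -7 + 2 = -5)
u(m) = 120 + 40*m (u(m) = (5 + (-1 + 6*6))*(m + 3) = (5 + (-1 + 36))*(3 + m) = (5 + 35)*(3 + m) = 40*(3 + m) = 120 + 40*m)
u(B)*C(-4, 15) = (120 + 40*(-5))*13 = (120 - 200)*13 = -80*13 = -1040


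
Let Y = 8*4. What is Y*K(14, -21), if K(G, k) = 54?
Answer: 1728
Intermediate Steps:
Y = 32
Y*K(14, -21) = 32*54 = 1728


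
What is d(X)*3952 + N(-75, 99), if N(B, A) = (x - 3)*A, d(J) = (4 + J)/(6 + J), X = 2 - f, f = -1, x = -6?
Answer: 19645/9 ≈ 2182.8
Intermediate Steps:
X = 3 (X = 2 - 1*(-1) = 2 + 1 = 3)
d(J) = (4 + J)/(6 + J)
N(B, A) = -9*A (N(B, A) = (-6 - 3)*A = -9*A)
d(X)*3952 + N(-75, 99) = ((4 + 3)/(6 + 3))*3952 - 9*99 = (7/9)*3952 - 891 = 27664/9 - 891 = 19645/9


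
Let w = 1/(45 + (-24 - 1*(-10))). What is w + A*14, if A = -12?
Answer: -5207/31 ≈ -167.97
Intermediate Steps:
w = 1/31 (w = 1/(45 + (-24 + 10)) = 1/(45 - 14) = 1/31 ≈ 0.032258)
w + A*14 = 1/31 - 12*14 = 1/31 - 168 = -5207/31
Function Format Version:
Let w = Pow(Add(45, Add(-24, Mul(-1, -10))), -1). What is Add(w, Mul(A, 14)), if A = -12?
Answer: Rational(-5207, 31) ≈ -167.97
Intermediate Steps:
w = Rational(1, 31) (w = Pow(Add(45, Add(-24, 10)), -1) = Pow(Add(45, -14), -1) = Pow(31, -1) = Rational(1, 31) ≈ 0.032258)
Add(w, Mul(A, 14)) = Add(Rational(1, 31), Mul(-12, 14)) = Add(Rational(1, 31), -168) = Rational(-5207, 31)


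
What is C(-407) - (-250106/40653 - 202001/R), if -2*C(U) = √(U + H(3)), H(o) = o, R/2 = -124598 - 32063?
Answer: 70151765479/12737479266 - I*√101 ≈ 5.5075 - 10.05*I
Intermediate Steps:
R = -313322 (R = 2*(-124598 - 32063) = 2*(-156661) = -313322)
C(U) = -√(3 + U)/2 (C(U) = -√(U + 3)/2 = -√(3 + U)/2)
C(-407) - (-250106/40653 - 202001/R) = -√(3 - 407)/2 - (-250106/40653 - 202001/(-313322)) = -I*√101 - (-250106*1/40653 - 202001*(-1/313322)) = -I*√101 - (-250106/40653 + 202001/313322) = -I*√101 - 1*(-70151765479/12737479266) = -I*√101 + 70151765479/12737479266 = 70151765479/12737479266 - I*√101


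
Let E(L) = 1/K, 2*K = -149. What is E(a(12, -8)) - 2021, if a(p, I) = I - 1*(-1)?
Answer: -301131/149 ≈ -2021.0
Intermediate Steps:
a(p, I) = 1 + I (a(p, I) = I + 1 = 1 + I)
K = -149/2 (K = (1/2)*(-149) = -149/2 ≈ -74.500)
E(L) = -2/149 (E(L) = 1/(-149/2) = -2/149)
E(a(12, -8)) - 2021 = -2/149 - 2021 = -301131/149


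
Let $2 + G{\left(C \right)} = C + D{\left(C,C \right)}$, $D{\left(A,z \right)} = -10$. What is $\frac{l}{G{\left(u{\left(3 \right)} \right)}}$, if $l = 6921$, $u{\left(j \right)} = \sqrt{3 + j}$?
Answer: $- \frac{13842}{23} - \frac{2307 \sqrt{6}}{46} \approx -724.67$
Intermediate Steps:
$G{\left(C \right)} = -12 + C$ ($G{\left(C \right)} = -2 + \left(C - 10\right) = -2 + \left(-10 + C\right) = -12 + C$)
$\frac{l}{G{\left(u{\left(3 \right)} \right)}} = \frac{6921}{-12 + \sqrt{3 + 3}} = \frac{6921}{-12 + \sqrt{6}}$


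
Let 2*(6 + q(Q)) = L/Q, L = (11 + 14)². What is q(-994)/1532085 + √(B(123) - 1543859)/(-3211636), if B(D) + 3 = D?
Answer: -12553/3045784980 - I*√1543739/3211636 ≈ -4.1214e-6 - 0.00038687*I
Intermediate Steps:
B(D) = -3 + D
L = 625 (L = 25² = 625)
q(Q) = -6 + 625/(2*Q) (q(Q) = -6 + (625/Q)/2 = -6 + 625/(2*Q))
q(-994)/1532085 + √(B(123) - 1543859)/(-3211636) = (-6 + (625/2)/(-994))/1532085 + √((-3 + 123) - 1543859)/(-3211636) = (-6 + (625/2)*(-1/994))*(1/1532085) + √(120 - 1543859)*(-1/3211636) = (-6 - 625/1988)*(1/1532085) + √(-1543739)*(-1/3211636) = -12553/1988*1/1532085 + (I*√1543739)*(-1/3211636) = -12553/3045784980 - I*√1543739/3211636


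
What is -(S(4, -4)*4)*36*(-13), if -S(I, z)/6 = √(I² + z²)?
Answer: -44928*√2 ≈ -63538.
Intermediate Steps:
S(I, z) = -6*√(I² + z²)
-(S(4, -4)*4)*36*(-13) = -(-6*√(4² + (-4)²)*4)*36*(-13) = -(-6*√(16 + 16)*4)*36*(-13) = -(-24*√2*4)*36*(-13) = --96*√2*36*(-13) = -(-3456*√2)*(-13) = -44928*√2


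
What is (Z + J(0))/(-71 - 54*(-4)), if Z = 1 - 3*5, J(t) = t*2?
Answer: -14/145 ≈ -0.096552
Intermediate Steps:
J(t) = 2*t
Z = -14 (Z = 1 - 15 = -14)
(Z + J(0))/(-71 - 54*(-4)) = (-14 + 2*0)/(-71 - 54*(-4)) = (-14 + 0)/(-71 + 216) = -14/145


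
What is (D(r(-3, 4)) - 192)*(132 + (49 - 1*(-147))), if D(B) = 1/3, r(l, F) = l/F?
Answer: -188600/3 ≈ -62867.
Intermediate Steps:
D(B) = 1/3
(D(r(-3, 4)) - 192)*(132 + (49 - 1*(-147))) = (1/3 - 192)*(132 + (49 - 1*(-147))) = -575*(132 + (49 + 147))/3 = -575*(132 + 196)/3 = -575/3*328 = -188600/3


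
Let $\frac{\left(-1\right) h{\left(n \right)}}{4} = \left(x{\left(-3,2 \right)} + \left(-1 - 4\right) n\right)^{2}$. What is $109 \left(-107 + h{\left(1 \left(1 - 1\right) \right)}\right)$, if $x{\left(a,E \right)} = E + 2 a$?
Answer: $-18639$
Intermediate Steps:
$h{\left(n \right)} = - 4 \left(-4 - 5 n\right)^{2}$ ($h{\left(n \right)} = - 4 \left(\left(2 + 2 \left(-3\right)\right) + \left(-1 - 4\right) n\right)^{2} = - 4 \left(\left(2 - 6\right) - 5 n\right)^{2} = - 4 \left(-4 - 5 n\right)^{2}$)
$109 \left(-107 + h{\left(1 \left(1 - 1\right) \right)}\right) = 109 \left(-107 - 4 \left(4 + 5 \cdot 1 \left(1 - 1\right)\right)^{2}\right) = 109 \left(-107 - 4 \left(4 + 5 \cdot 1 \cdot 0\right)^{2}\right) = 109 \left(-107 - 4 \left(4 + 5 \cdot 0\right)^{2}\right) = 109 \left(-107 - 4 \left(4 + 0\right)^{2}\right) = 109 \left(-107 - 4 \cdot 4^{2}\right) = 109 \left(-107 - 64\right) = 109 \left(-171\right) = -18639$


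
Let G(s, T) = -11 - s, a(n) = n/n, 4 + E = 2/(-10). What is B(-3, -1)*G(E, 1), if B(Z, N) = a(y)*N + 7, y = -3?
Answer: -204/5 ≈ -40.800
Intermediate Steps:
E = -21/5 (E = -4 + 2/(-10) = -4 + 2*(-1/10) = -4 - 1/5 = -21/5 ≈ -4.2000)
a(n) = 1
B(Z, N) = 7 + N (B(Z, N) = 1*N + 7 = N + 7 = 7 + N)
B(-3, -1)*G(E, 1) = (7 - 1)*(-11 - 1*(-21/5)) = 6*(-11 + 21/5) = 6*(-34/5) = -204/5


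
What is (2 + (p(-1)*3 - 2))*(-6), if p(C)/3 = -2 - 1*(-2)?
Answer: 0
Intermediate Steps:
p(C) = 0 (p(C) = 3*(-2 - 1*(-2)) = 3*(-2 + 2) = 3*0 = 0)
(2 + (p(-1)*3 - 2))*(-6) = (2 + (0*3 - 2))*(-6) = (2 + (0 - 2))*(-6) = (2 - 2)*(-6) = 0*(-6) = 0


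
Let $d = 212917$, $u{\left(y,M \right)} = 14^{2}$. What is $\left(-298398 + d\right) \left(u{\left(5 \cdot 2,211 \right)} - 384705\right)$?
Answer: $32868213829$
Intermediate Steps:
$u{\left(y,M \right)} = 196$
$\left(-298398 + d\right) \left(u{\left(5 \cdot 2,211 \right)} - 384705\right) = \left(-298398 + 212917\right) \left(196 - 384705\right) = \left(-85481\right) \left(-384509\right) = 32868213829$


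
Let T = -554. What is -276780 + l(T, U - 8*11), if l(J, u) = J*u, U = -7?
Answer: -224150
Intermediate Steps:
-276780 + l(T, U - 8*11) = -276780 - 554*(-7 - 8*11) = -276780 - 554*(-7 - 88) = -276780 - 554*(-95) = -276780 + 52630 = -224150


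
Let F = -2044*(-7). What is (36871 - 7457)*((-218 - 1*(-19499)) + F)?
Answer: 987986846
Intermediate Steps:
F = 14308
(36871 - 7457)*((-218 - 1*(-19499)) + F) = (36871 - 7457)*((-218 - 1*(-19499)) + 14308) = 29414*((-218 + 19499) + 14308) = 29414*(19281 + 14308) = 29414*33589 = 987986846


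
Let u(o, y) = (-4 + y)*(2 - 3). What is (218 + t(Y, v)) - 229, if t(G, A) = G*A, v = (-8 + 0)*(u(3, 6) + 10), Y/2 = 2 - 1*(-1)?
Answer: -395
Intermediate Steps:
Y = 6 (Y = 2*(2 - 1*(-1)) = 2*(2 + 1) = 2*3 = 6)
u(o, y) = 4 - y (u(o, y) = (-4 + y)*(-1) = 4 - y)
v = -64 (v = (-8 + 0)*((4 - 1*6) + 10) = -8*((4 - 6) + 10) = -8*(-2 + 10) = -8*8 = -64)
t(G, A) = A*G
(218 + t(Y, v)) - 229 = (218 - 64*6) - 229 = (218 - 384) - 229 = -166 - 229 = -395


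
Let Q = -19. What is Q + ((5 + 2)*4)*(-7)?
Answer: -215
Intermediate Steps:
Q + ((5 + 2)*4)*(-7) = -19 + ((5 + 2)*4)*(-7) = -19 + (7*4)*(-7) = -19 + 28*(-7) = -19 - 196 = -215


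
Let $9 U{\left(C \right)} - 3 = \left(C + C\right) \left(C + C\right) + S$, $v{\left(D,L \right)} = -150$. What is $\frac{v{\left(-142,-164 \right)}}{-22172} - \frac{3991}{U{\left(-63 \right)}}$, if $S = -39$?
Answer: $- \frac{22056113}{9755680} \approx -2.2608$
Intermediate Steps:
$U{\left(C \right)} = -4 + \frac{4 C^{2}}{9}$ ($U{\left(C \right)} = \frac{1}{3} + \frac{\left(C + C\right) \left(C + C\right) - 39}{9} = \frac{1}{3} + \frac{2 C 2 C - 39}{9} = \frac{1}{3} + \frac{4 C^{2} - 39}{9} = \frac{1}{3} + \frac{-39 + 4 C^{2}}{9} = \frac{1}{3} + \left(- \frac{13}{3} + \frac{4 C^{2}}{9}\right) = -4 + \frac{4 C^{2}}{9}$)
$\frac{v{\left(-142,-164 \right)}}{-22172} - \frac{3991}{U{\left(-63 \right)}} = - \frac{150}{-22172} - \frac{3991}{-4 + \frac{4 \left(-63\right)^{2}}{9}} = \left(-150\right) \left(- \frac{1}{22172}\right) - \frac{3991}{-4 + \frac{4}{9} \cdot 3969} = \frac{75}{11086} - \frac{3991}{-4 + 1764} = \frac{75}{11086} - \frac{3991}{1760} = - \frac{22056113}{9755680}$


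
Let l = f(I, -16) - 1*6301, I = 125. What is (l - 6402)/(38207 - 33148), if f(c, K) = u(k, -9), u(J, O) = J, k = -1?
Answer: -12704/5059 ≈ -2.5112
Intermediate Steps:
f(c, K) = -1
l = -6302 (l = -1 - 1*6301 = -1 - 6301 = -6302)
(l - 6402)/(38207 - 33148) = (-6302 - 6402)/(38207 - 33148) = -12704/5059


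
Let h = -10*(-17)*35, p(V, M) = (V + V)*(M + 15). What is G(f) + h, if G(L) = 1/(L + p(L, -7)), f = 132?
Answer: 13351801/2244 ≈ 5950.0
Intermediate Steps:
p(V, M) = 2*V*(15 + M) (p(V, M) = (2*V)*(15 + M) = 2*V*(15 + M))
h = 5950 (h = 170*35 = 5950)
G(L) = 1/(17*L) (G(L) = 1/(L + 2*L*(15 - 7)) = 1/(L + 2*L*8) = 1/(L + 16*L) = 1/(17*L))
G(f) + h = (1/17)/132 + 5950 = (1/17)*(1/132) + 5950 = 1/2244 + 5950 = 13351801/2244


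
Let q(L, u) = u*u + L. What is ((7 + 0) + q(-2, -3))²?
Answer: 196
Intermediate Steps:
q(L, u) = L + u² (q(L, u) = u² + L = L + u²)
((7 + 0) + q(-2, -3))² = ((7 + 0) + (-2 + (-3)²))² = (7 + (-2 + 9))² = (7 + 7)² = 14² = 196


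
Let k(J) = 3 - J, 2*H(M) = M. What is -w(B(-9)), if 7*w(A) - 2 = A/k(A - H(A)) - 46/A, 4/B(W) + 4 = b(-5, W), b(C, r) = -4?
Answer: -1220/91 ≈ -13.407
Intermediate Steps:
B(W) = -½ (B(W) = 4/(-4 - 4) = 4/(-8) = 4*(-⅛) = -½)
H(M) = M/2
w(A) = 2/7 - 46/(7*A) + A/(7*(3 - A/2)) (w(A) = 2/7 + (A/(3 - (A - A/2)) - 46/A)/7 = 2/7 + (A/(3 - A/2) - 46/A)/7 = 2/7 + (-46/A + A/(3 - A/2))/7 = 2/7 + (-46/(7*A) + A/(7*(3 - A/2))) = 2/7 - 46/(7*A) + A/(7*(3 - A/2)))
-w(B(-9)) = -2*(138 - 29*(-½))/(7*(-½)*(-6 - ½)) = -2*(-2)*(138 + 29/2)/(7*(-13/2)) = -2*(-2)*(-2)*305/(7*13*2) = -1*1220/91 = -1220/91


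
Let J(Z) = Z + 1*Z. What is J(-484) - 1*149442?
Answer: -150410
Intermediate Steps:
J(Z) = 2*Z (J(Z) = Z + Z = 2*Z)
J(-484) - 1*149442 = 2*(-484) - 1*149442 = -968 - 149442 = -150410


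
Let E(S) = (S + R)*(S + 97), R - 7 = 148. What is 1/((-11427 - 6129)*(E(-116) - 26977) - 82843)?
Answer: 1/486534365 ≈ 2.0554e-9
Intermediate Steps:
R = 155 (R = 7 + 148 = 155)
E(S) = (97 + S)*(155 + S) (E(S) = (S + 155)*(S + 97) = (155 + S)*(97 + S) = (97 + S)*(155 + S))
1/((-11427 - 6129)*(E(-116) - 26977) - 82843) = 1/((-11427 - 6129)*((15035 + (-116)² + 252*(-116)) - 26977) - 82843) = 1/(-17556*((15035 + 13456 - 29232) - 26977) - 82843) = 1/(-17556*(-741 - 26977) - 82843) = 1/(-17556*(-27718) - 82843) = 1/(486617208 - 82843) = 1/486534365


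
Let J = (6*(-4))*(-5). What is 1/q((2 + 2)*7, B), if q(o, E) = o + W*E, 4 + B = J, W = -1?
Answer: -1/88 ≈ -0.011364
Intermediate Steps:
J = 120 (J = -24*(-5) = 120)
B = 116 (B = -4 + 120 = 116)
q(o, E) = o - E
1/q((2 + 2)*7, B) = 1/((2 + 2)*7 - 1*116) = 1/(4*7 - 116) = 1/(28 - 116) = 1/(-88) = -1/88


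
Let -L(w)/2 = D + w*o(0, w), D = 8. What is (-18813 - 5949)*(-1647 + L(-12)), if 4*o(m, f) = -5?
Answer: 41922066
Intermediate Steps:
o(m, f) = -5/4 (o(m, f) = (1/4)*(-5) = -5/4)
L(w) = -16 + 5*w/2 (L(w) = -2*(8 + w*(-5/4)) = -2*(8 - 5*w/4) = -16 + 5*w/2)
(-18813 - 5949)*(-1647 + L(-12)) = (-18813 - 5949)*(-1647 + (-16 + (5/2)*(-12))) = -24762*(-1647 + (-16 - 30)) = -24762*(-1647 - 46) = -24762*(-1693) = 41922066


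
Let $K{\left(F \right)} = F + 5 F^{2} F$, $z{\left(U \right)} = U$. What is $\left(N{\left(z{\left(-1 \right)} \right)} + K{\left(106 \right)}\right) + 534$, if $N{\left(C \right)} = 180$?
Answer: $5955900$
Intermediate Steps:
$K{\left(F \right)} = F + 5 F^{3}$
$\left(N{\left(z{\left(-1 \right)} \right)} + K{\left(106 \right)}\right) + 534 = \left(180 + \left(106 + 5 \cdot 106^{3}\right)\right) + 534 = \left(180 + \left(106 + 5 \cdot 1191016\right)\right) + 534 = \left(180 + \left(106 + 5955080\right)\right) + 534 = \left(180 + 5955186\right) + 534 = 5955366 + 534 = 5955900$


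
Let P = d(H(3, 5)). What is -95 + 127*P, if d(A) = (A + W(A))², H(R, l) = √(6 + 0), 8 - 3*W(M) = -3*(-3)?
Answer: 6130/9 - 254*√6/3 ≈ 473.72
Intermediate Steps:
W(M) = -⅓ (W(M) = 8/3 - (-1)*(-3) = 8/3 - ⅓*9 = 8/3 - 3 = -⅓)
H(R, l) = √6
d(A) = (-⅓ + A)² (d(A) = (A - ⅓)² = (-⅓ + A)²)
P = (-1 + 3*√6)²/9 ≈ 4.4781
-95 + 127*P = -95 + 127*(55/9 - 2*√6/3) = -95 + (6985/9 - 254*√6/3) = 6130/9 - 254*√6/3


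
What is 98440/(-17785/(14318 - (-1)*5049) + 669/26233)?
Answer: -25006443031420/226798691 ≈ -1.1026e+5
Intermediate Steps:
98440/(-17785/(14318 - (-1)*5049) + 669/26233) = 98440/(-17785/(14318 - 1*(-5049)) + 669*(1/26233)) = 98440/(-17785/(14318 + 5049) + 669/26233) = 98440/(-17785/19367 + 669/26233) = 98440/(-453597382/508054511) = 98440*(-508054511/453597382) = -25006443031420/226798691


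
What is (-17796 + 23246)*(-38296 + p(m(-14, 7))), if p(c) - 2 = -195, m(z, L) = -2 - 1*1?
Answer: -209765050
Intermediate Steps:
m(z, L) = -3 (m(z, L) = -2 - 1 = -3)
p(c) = -193 (p(c) = 2 - 195 = -193)
(-17796 + 23246)*(-38296 + p(m(-14, 7))) = (-17796 + 23246)*(-38296 - 193) = 5450*(-38489) = -209765050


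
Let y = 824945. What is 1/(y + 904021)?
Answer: 1/1728966 ≈ 5.7838e-7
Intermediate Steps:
1/(y + 904021) = 1/(824945 + 904021) = 1/1728966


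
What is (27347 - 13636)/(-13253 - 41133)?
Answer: -13711/54386 ≈ -0.25211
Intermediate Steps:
(27347 - 13636)/(-13253 - 41133) = 13711/(-54386) = 13711*(-1/54386) = -13711/54386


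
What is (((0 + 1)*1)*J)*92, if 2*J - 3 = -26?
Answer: -1058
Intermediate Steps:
J = -23/2 (J = 3/2 + (1/2)*(-26) = 3/2 - 13 = -23/2 ≈ -11.500)
(((0 + 1)*1)*J)*92 = (((0 + 1)*1)*(-23/2))*92 = ((1*1)*(-23/2))*92 = (1*(-23/2))*92 = -23/2*92 = -1058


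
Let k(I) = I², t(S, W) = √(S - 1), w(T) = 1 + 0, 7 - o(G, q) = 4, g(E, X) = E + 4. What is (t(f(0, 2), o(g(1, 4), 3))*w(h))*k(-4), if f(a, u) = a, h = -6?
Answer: 16*I ≈ 16.0*I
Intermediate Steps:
g(E, X) = 4 + E
o(G, q) = 3 (o(G, q) = 7 - 1*4 = 7 - 4 = 3)
w(T) = 1
t(S, W) = √(-1 + S)
(t(f(0, 2), o(g(1, 4), 3))*w(h))*k(-4) = (√(-1 + 0)*1)*(-4)² = (√(-1)*1)*16 = (I*1)*16 = I*16 = 16*I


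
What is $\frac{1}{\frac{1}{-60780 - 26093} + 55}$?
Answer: $\frac{86873}{4778014} \approx 0.018182$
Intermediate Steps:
$\frac{1}{\frac{1}{-60780 - 26093} + 55} = \frac{1}{\frac{1}{-86873} + 55} = \frac{1}{- \frac{1}{86873} + 55} = \frac{1}{\frac{4778014}{86873}} = \frac{86873}{4778014}$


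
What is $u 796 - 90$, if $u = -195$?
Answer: $-155310$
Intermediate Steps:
$u 796 - 90 = \left(-195\right) 796 - 90 = -155220 - 90 = -155310$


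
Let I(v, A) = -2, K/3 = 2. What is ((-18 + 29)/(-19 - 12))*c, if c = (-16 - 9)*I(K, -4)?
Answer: -550/31 ≈ -17.742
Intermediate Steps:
K = 6 (K = 3*2 = 6)
c = 50 (c = (-16 - 9)*(-2) = -25*(-2) = 50)
((-18 + 29)/(-19 - 12))*c = ((-18 + 29)/(-19 - 12))*50 = (11/(-31))*50 = (11*(-1/31))*50 = -11/31*50 = -550/31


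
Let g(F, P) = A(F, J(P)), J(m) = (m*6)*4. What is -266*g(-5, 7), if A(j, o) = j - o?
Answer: 46018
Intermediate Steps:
J(m) = 24*m (J(m) = (6*m)*4 = 24*m)
g(F, P) = F - 24*P
-266*g(-5, 7) = -266*(-5 - 24*7) = -266*(-5 - 168) = -266*(-173) = 46018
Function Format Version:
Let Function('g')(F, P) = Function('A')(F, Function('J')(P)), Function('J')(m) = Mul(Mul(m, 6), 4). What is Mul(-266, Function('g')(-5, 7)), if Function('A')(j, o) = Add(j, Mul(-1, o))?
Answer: 46018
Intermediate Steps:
Function('J')(m) = Mul(24, m) (Function('J')(m) = Mul(Mul(6, m), 4) = Mul(24, m))
Function('g')(F, P) = Add(F, Mul(-24, P)) (Function('g')(F, P) = Add(F, Mul(-1, Mul(24, P))) = Add(F, Mul(-24, P)))
Mul(-266, Function('g')(-5, 7)) = Mul(-266, Add(-5, Mul(-24, 7))) = Mul(-266, Add(-5, -168)) = Mul(-266, -173) = 46018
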